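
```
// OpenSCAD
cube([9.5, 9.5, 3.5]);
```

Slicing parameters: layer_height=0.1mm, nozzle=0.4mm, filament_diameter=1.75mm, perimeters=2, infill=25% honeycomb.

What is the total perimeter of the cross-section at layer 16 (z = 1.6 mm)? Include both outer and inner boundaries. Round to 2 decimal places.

At z = 1.6 mm: the 9.5×9.5 cube contributes its full rectangle (perimeter 38.00 mm). Overall, the cross-section is a single solid region. Total boundary length (outer) = 38.00 mm.

38.00 mm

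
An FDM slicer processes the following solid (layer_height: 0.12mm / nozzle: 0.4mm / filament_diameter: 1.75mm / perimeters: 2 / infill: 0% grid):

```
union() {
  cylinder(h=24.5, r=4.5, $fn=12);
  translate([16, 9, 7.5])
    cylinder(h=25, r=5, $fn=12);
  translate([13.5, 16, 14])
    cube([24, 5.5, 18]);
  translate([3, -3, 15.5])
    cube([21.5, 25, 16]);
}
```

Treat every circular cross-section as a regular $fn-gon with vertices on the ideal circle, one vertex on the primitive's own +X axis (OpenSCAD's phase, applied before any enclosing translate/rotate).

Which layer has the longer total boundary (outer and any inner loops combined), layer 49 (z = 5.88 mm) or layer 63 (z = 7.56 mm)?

Layer 49 (z = 5.88): the r=4.5 cylinder contributes a regular 12-gon of circumradius 4.5 (perimeter = 2·12·4.500·sin(180°/12) = 27.95 mm); the cylinder at (16, 9) does not reach this height (z outside [7.5, 32.5]); the cube at (13.5, 16) does not reach this height (z outside [14, 32]); the cube at (3, -3) is absent (z outside [15.5, 31.5]); Merging all regions: only the r=4.5 cylinder is present, so the union is just that shape — boundary = 27.95 mm. So its perimeter = 27.95 mm. Layer 63 (z = 7.56): the r=4.5 cylinder gives a regular 12-gon of circumradius 4.5 (constant along its height) (perimeter = 2·12·4.500·sin(180°/12) = 27.95 mm); the r=5 cylinder at (16, 9) gives a regular 12-gon of circumradius 5 (constant along its height) (perimeter = 2·12·5.000·sin(180°/12) = 31.06 mm); the cube at (13.5, 16) does not reach this height (z outside [14, 32]); the cube at (3, -3) does not reach this height (z outside [15.5, 31.5]); Merging all regions: the 2 present regions are separate (no shared area or edge), so areas and boundary lengths simply add and each stays a separate island — boundary = 59.01 mm. So its perimeter = 59.01 mm. Layer 63 is larger (59.01 vs 27.95 mm).

layer 63 (z = 7.56 mm)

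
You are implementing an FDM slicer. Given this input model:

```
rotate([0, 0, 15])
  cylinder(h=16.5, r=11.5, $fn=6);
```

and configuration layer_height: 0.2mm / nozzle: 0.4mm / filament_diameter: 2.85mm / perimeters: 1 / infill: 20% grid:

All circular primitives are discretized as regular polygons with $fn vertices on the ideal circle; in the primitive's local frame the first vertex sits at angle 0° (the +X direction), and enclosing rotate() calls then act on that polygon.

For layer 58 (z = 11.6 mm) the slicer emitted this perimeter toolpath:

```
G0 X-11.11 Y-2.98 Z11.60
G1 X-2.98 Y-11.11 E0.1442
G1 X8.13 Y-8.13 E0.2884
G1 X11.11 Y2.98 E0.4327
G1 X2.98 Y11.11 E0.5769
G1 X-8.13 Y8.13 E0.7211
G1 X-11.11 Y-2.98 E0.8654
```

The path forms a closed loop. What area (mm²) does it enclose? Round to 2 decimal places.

343.66 mm²

Apply the shoelace formula to the sequence of (X, Y) vertices; enclosed area = 343.66 mm².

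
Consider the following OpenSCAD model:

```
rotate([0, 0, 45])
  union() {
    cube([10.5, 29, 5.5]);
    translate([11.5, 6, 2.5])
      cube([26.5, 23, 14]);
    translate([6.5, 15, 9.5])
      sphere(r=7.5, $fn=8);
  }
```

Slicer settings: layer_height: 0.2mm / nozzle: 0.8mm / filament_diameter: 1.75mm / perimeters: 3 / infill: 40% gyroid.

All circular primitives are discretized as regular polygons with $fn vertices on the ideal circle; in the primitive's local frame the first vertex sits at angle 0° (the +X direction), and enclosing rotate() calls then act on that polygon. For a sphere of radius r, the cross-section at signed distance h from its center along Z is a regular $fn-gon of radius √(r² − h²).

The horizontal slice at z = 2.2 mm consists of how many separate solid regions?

At z = 2.2 mm: the cube (footprint 10.5×29) is included at this height; the cube at (11.5, 6) does not reach this height (z outside [2.5, 16.5]); the sphere at (6.5, 15): section is a regular 8-gon, circumradius = √(r²−h²) = √(7.5²−7.3²) = 1.720; Taking the union: the r=7.5 sphere at (6.5, 15) lies entirely inside the 10.5×29 cube, so the union is just the 10.5×29 cube — 1 connected region; (whole slice rotated 45° about Z — lengths, areas and connectivity unchanged). The result has 1 disconnected region.

1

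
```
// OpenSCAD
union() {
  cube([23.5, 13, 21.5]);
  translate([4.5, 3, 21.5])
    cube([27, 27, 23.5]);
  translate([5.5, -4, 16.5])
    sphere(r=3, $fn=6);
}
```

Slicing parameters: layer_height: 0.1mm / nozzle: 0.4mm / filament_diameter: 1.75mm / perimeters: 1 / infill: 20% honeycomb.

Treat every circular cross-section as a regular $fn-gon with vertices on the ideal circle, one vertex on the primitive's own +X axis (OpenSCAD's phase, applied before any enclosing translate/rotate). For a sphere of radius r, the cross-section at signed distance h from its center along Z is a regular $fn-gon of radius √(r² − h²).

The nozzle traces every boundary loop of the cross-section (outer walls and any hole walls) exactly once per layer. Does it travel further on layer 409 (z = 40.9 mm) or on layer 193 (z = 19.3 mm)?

layer 409 (z = 40.9 mm)

Layer 409 (z = 40.9): the cube does not reach this height (z outside [0, 21.5]); the cube at (4.5, 3) is present — its section is the full 27×27 rectangle (perimeter 108.00 mm); the sphere at (5.5, -4) is absent (|z−center|=24.400 > r=3); Merging all regions: only the 27×27 cube at (4.5, 3) is present, so the union is just that shape — boundary = 108.00 mm. So its perimeter = 108.00 mm. Layer 193 (z = 19.3): the cube (footprint 23.5×13) is included at this height (perimeter 73.00 mm); the cube at (4.5, 3) is not intersected at this z (z outside [21.5, 45]); the r=3 sphere at (5.5, -4) contributes a regular 6-gon of circumradius √(3²−2.8²) = 1.077 (perimeter = 2·6·1.077·sin(180°/6) = 6.46 mm); Merging all regions: the 2 present regions are separate (no shared area or edge), so areas and boundary lengths simply add and each stays a separate island — boundary = 79.46 mm. So its perimeter = 79.46 mm. Layer 409 is larger (108.00 vs 79.46 mm).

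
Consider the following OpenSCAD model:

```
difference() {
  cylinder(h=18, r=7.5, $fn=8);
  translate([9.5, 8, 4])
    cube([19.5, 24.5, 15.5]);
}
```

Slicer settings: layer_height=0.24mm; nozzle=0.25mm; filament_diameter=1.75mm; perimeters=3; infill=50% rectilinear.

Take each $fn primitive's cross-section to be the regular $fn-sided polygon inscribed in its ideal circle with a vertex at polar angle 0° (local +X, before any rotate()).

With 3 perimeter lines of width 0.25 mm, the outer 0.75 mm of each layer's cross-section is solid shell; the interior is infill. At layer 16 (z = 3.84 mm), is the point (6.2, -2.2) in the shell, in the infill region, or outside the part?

At z = 3.84 mm: the cylinder: section is a regular 8-gon, circumradius r=7.5; the cube at (9.5, 8) does not reach this height (z outside [4, 19.5]); Taking the first minus the rest: none of the subtracted shapes is present at this height, so the r=7.5 cylinder is unchanged — 1 connected region. Overall, the cross-section is a single solid region. The nearest boundary edge runs (5.30, -5.30)→(7.50, 0.00); distance from the point to it = 0.36 mm. The point is inside the cross-section, 0.36 mm from the nearest boundary — within the 0.75 mm shell band (3 × 0.25).

shell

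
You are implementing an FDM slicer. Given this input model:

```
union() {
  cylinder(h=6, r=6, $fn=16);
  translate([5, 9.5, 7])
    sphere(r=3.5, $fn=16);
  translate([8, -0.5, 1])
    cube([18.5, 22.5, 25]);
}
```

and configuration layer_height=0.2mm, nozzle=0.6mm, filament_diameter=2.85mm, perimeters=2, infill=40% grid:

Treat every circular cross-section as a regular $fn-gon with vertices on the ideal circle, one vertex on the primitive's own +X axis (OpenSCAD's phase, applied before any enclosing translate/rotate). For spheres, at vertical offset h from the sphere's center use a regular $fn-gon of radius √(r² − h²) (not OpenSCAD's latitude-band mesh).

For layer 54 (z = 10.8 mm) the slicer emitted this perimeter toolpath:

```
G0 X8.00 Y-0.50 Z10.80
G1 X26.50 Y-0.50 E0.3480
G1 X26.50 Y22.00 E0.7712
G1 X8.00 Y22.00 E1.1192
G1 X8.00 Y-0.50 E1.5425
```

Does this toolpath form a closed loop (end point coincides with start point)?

Start point (G0): (8.00, -0.50). End point (last G1): the path returns to the start — closed.

yes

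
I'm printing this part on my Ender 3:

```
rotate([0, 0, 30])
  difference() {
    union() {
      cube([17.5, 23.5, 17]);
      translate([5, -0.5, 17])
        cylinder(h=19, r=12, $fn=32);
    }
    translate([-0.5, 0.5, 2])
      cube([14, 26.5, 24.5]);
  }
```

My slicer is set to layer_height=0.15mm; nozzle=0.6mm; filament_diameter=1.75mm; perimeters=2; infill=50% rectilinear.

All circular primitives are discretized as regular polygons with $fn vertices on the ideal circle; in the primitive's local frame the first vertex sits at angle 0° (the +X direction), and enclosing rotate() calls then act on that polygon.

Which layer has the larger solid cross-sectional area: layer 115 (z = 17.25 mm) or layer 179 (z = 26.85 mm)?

layer 179 (z = 26.85 mm)

Layer 115 (z = 17.25): the cube does not reach this height (z outside [0, 17]); the r=12 cylinder at (5, -0.5) gives a regular 32-gon of circumradius 12 (constant along its height) (area = (32/2)·12.000²·sin(360°/32) = 449.49 mm²); Taking the union: only the r=12 cylinder at (5, -0.5) is present, so the union is just that shape — area = 449.49 mm²; the cube at (-0.5, 0.5) (footprint 14×26.5) is included at this height (area 371.00 mm²); Subtracting the remaining from the first: starting from the result so far (449.49 mm²), the 14×26.5 cube at (-0.5, 0.5) partially overlaps it — only the 141.70 mm² overlap (of its 371.00 mm²) is removed, clipping the outline — area = 307.78 mm²; (whole slice rotated 30° about Z — lengths, areas and connectivity unchanged). So its area = 307.78 mm². Layer 179 (z = 26.85): the cube is not intersected at this z (z outside [0, 17]); the cylinder at (5, -0.5): section is a regular 32-gon, circumradius r=12 (area = (32/2)·12.000²·sin(360°/32) = 449.49 mm²); Taking the union: only the r=12 cylinder at (5, -0.5) is present, so the union is just that shape — area = 449.49 mm²; the cube at (-0.5, 0.5) does not reach this height (z outside [2, 26.5]); Taking the first minus the rest: none of the subtracted shapes is present at this height, so the result so far is unchanged — area = 449.49 mm²; (whole slice rotated 30° about Z — lengths, areas and connectivity unchanged). So its area = 449.49 mm². Layer 179 is larger (449.49 vs 307.78 mm²).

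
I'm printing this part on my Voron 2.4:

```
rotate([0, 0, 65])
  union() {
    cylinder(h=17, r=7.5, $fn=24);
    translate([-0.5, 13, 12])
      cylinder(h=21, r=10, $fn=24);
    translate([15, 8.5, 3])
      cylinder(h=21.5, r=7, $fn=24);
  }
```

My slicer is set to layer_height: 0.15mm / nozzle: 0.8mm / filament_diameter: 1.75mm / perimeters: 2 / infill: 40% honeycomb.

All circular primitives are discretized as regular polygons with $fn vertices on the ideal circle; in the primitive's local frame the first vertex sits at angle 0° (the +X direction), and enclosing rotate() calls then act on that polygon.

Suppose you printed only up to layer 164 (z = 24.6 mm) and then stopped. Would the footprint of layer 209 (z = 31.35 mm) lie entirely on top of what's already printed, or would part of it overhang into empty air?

Compare the two slices. At z = 24.6: the cylinder does not reach this height (z outside [0, 17]); the r=10 cylinder at (-0.5, 13) contributes a regular 24-gon of circumradius 10 (area = (24/2)·10.000²·sin(360°/24) = 310.58 mm²); the cylinder at (15, 8.5) does not reach this height (z outside [3, 24.5]); Combining (union): only the r=10 cylinder at (-0.5, 13) is present, so the union is just that shape — area = 310.58 mm²; (whole slice rotated 65° about Z — lengths, areas and connectivity unchanged). At z = 31.35: the cylinder is not intersected at this z (z outside [0, 17]); the cylinder at (-0.5, 13): section is a regular 24-gon, circumradius r=10 (area = (24/2)·10.000²·sin(360°/24) = 310.58 mm²); the cylinder at (15, 8.5) is absent (z outside [3, 24.5]); Combining (union): only the r=10 cylinder at (-0.5, 13) is present, so the union is just that shape — area = 310.58 mm²; (whole slice rotated 65° about Z — lengths, areas and connectivity unchanged). Checking containment: the cross-section at z = 31.35 is a subset of the cross-section at z = 24.6.

entirely on top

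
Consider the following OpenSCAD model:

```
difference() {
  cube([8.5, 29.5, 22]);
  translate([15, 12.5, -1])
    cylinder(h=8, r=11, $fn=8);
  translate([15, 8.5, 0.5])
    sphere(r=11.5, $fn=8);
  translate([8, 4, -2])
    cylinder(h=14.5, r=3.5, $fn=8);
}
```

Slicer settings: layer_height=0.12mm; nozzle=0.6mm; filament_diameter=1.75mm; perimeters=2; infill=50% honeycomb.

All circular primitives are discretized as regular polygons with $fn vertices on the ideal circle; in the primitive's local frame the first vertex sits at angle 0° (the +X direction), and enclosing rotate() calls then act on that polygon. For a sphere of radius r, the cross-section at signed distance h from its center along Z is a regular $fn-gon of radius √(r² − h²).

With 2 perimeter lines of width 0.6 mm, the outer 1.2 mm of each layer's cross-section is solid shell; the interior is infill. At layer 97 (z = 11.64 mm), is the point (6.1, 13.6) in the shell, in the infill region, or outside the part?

At z = 11.64 mm: the cube (footprint 8.5×29.5) is included at this height; the cylinder at (15, 12.5) does not reach this height (z outside [-1, 7]); the r=11.5 sphere at (15, 8.5) contributes a regular 8-gon of circumradius √(11.5²−11.14²) = 2.855; the r=3.5 cylinder at (8, 4) contributes a regular 8-gon of circumradius 3.5; After the difference (first − rest): starting from the 8.5×29.5 cube, the r=11.5 sphere at (15, 8.5) misses the remaining region (no effect); the r=3.5 cylinder at (8, 4) partially overlaps it — only the 20.72 mm² overlap (of its 34.65 mm²) is removed, clipping the outline — 1 connected region. Overall, the cross-section is a single solid region. The nearest boundary edge runs (8.50, 29.50)→(8.50, 7.29); distance from the point to it = 2.40 mm. The point is inside the cross-section and 2.40 mm from the nearest boundary — more than the 1.2 mm shell width (2 × 0.6), so it's in the infill interior.

infill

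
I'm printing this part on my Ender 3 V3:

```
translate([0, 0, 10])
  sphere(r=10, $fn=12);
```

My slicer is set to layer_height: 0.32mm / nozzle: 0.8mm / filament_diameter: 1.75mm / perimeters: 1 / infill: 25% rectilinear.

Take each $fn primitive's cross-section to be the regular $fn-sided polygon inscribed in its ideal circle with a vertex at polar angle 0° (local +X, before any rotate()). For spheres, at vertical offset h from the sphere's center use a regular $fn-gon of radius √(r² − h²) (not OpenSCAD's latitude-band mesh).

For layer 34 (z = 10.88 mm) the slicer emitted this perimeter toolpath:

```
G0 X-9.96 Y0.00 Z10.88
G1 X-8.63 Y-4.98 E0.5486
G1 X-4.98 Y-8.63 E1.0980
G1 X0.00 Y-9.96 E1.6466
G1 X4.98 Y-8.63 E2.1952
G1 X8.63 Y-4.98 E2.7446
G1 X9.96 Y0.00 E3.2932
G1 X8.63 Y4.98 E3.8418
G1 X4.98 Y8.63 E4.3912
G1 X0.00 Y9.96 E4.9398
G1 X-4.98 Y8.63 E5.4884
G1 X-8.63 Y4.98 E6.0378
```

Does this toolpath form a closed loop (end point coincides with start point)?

Start point (G0): (-9.96, 0.00). End point (last G1): the path does not return to the start — open.

no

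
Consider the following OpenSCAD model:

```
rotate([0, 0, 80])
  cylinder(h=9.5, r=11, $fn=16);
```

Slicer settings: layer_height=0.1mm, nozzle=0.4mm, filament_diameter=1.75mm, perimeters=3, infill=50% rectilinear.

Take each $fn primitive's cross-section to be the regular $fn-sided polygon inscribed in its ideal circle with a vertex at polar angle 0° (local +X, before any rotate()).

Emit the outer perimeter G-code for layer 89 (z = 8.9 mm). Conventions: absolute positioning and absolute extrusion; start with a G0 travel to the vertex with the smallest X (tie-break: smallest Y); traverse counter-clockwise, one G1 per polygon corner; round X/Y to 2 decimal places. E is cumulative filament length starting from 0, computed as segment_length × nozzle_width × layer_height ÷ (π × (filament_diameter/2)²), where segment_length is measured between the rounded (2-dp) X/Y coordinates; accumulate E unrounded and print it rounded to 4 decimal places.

G0 X-10.83 Y1.91 Z8.90
G1 X-10.74 Y-2.38 E0.0714
G1 X-9.01 Y-6.31 E0.1428
G1 X-5.91 Y-9.28 E0.2142
G1 X-1.91 Y-10.83 E0.2855
G1 X2.38 Y-10.74 E0.3569
G1 X6.31 Y-9.01 E0.4283
G1 X9.28 Y-5.91 E0.4997
G1 X10.83 Y-1.91 E0.5710
G1 X10.74 Y2.38 E0.6424
G1 X9.01 Y6.31 E0.7138
G1 X5.91 Y9.28 E0.7852
G1 X1.91 Y10.83 E0.8565
G1 X-2.38 Y10.74 E0.9279
G1 X-6.31 Y9.01 E0.9993
G1 X-9.28 Y5.91 E1.0707
G1 X-10.83 Y1.91 E1.1420

At z = 8.9 mm: the cylinder: section is a regular 16-gon, circumradius r=11; (rotated 80° about Z; rotation is an isometry so areas/perimeters/island counts are preserved). The outline is a single polygon with 16 vertices. Extrusion per mm of travel: 0.4 × 0.1 / (π × 0.875²) = 0.016630. Accumulating E over each segment gives final E = 1.1420.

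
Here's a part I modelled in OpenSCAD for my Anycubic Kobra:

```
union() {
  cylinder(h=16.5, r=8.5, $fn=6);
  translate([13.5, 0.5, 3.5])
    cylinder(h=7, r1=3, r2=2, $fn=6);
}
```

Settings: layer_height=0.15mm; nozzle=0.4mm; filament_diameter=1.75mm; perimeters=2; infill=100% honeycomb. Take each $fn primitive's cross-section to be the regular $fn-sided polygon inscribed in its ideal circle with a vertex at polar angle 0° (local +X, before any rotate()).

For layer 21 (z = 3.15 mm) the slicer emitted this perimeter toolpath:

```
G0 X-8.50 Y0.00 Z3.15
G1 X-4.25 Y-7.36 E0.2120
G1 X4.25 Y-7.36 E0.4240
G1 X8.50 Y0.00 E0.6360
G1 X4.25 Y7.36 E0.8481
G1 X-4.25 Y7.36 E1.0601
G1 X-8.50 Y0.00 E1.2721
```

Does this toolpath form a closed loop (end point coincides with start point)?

Start point (G0): (-8.50, 0.00). End point (last G1): the path returns to the start — closed.

yes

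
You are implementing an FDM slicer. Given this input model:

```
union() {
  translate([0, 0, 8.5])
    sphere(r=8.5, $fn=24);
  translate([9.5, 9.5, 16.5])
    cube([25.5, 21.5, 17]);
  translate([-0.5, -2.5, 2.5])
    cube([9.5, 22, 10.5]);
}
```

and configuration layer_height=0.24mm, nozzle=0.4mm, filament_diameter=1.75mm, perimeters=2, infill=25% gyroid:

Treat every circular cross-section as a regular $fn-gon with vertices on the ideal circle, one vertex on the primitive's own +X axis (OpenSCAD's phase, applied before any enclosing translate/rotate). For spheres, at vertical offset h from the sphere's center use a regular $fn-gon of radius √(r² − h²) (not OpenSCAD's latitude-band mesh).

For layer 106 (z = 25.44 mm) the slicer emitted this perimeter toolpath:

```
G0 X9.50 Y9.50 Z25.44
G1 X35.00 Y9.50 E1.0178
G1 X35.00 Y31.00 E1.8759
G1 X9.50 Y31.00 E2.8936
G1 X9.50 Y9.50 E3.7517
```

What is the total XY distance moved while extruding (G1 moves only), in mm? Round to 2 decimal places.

Sum the Euclidean lengths of each G1 segment: total = 94.00 mm.

94.00 mm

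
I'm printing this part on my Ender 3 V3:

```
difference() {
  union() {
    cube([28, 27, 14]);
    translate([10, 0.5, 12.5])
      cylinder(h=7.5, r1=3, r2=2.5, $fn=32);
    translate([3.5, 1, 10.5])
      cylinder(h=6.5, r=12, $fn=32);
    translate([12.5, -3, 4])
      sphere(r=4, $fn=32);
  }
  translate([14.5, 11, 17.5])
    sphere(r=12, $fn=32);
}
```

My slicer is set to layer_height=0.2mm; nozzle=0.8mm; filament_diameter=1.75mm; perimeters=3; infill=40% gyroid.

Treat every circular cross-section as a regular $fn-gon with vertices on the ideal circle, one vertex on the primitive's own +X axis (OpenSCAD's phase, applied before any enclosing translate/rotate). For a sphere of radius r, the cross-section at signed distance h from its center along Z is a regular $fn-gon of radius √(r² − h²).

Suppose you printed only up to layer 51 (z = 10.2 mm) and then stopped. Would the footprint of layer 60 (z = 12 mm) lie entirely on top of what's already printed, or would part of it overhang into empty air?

part overhangs

Compare the two slices. At z = 10.2: the cube is present — its section is the full 28×27 rectangle (area 756.00 mm²); the cone at (10, 0.5) does not reach this height (z outside [12.5, 20]); the cylinder at (3.5, 1) is absent (z outside [10.5, 17]); the sphere at (12.5, -3) is not intersected at this z (|z−center|=6.200 > r=4); Combining (union): only the 28×27 cube is present, so the union is just that shape — area = 756.00 mm²; the sphere at (14.5, 11): section is a regular 32-gon, circumradius = √(r²−h²) = √(12²−7.3²) = 9.524 (area = (32/2)·9.524²·sin(360°/32) = 283.15 mm²); Taking the first minus the rest: starting from that combined region (756.00 mm²), the r=12 sphere at (14.5, 11) lies wholly inside it (removes its full 283.15 mm² and its 59.75 mm outline becomes a hole wall) — area = 472.85 mm². At z = 12: the cube (footprint 28×27) is included at this height (area 756.00 mm²); the cone at (10, 0.5) is not intersected at this z (z outside [12.5, 20]); the r=12 cylinder at (3.5, 1) gives a regular 32-gon of circumradius 12 (constant along its height) (area = (32/2)·12.000²·sin(360°/32) = 449.49 mm²); the sphere at (12.5, -3) does not reach this height (|z−center|=8.000 > r=4); Merging all regions: the regions partially overlap — summed areas 1205.49 mm² minus the doubly-counted overlap 169.08 mm² gives 1036.41 mm² — area = 1036.41 mm²; the sphere at (14.5, 11): section is a regular 32-gon, circumradius = √(r²−h²) = √(12²−5.5²) = 10.665 (area = (32/2)·10.665²·sin(360°/32) = 355.06 mm²); Taking the first minus the rest: starting from the result so far (1036.41 mm²), the r=12 sphere at (14.5, 11) lies wholly inside it (removes its full 355.06 mm² and its 66.90 mm outline becomes a hole wall) — area = 681.34 mm². Checking containment: at z = 12 the cross-section extends beyond the z = 10.2 cross-section by about 280.41 mm².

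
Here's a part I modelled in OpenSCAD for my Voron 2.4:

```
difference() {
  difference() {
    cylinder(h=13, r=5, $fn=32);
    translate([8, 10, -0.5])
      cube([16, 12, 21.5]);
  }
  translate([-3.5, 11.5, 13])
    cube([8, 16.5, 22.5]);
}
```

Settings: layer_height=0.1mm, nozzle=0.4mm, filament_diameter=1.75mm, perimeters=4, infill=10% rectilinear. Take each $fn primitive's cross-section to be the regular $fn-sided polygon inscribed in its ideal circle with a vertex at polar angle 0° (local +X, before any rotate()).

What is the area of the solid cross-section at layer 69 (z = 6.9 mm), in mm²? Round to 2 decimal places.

78.04 mm²

At z = 6.9 mm: the r=5 cylinder contributes a regular 32-gon of circumradius 5 (area = (32/2)·5.000²·sin(360°/32) = 78.04 mm²); the 16×12 cube at (8, 10) contributes its full rectangle (area 192.00 mm²); After the difference (first − rest): starting from the r=5 cylinder (78.04 mm²), the 16×12 cube at (8, 10) misses the remaining region (no effect) — area = 78.04 mm²; the cube at (-3.5, 11.5) does not reach this height (z outside [13, 35.5]); After the difference (first − rest): none of the subtracted shapes is present at this height, so the result so far is unchanged — area = 78.04 mm². Overall, the cross-section is a single solid region. Net area = 78.04 mm².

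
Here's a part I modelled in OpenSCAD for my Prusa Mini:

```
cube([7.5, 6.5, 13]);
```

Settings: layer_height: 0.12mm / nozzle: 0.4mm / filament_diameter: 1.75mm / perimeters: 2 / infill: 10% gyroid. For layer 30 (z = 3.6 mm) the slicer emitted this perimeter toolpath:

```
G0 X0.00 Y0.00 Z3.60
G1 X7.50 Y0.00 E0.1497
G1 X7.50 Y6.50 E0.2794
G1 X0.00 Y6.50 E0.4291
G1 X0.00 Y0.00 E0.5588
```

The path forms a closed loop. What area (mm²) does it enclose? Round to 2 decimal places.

Apply the shoelace formula to the sequence of (X, Y) vertices; enclosed area = 48.75 mm².

48.75 mm²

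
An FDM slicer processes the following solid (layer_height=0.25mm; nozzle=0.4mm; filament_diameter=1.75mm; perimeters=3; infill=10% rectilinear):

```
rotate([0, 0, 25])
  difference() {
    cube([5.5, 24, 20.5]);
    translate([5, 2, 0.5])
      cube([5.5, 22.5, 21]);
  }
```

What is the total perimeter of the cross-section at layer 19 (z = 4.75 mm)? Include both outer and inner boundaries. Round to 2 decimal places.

At z = 4.75 mm: the cube is present — its section is the full 5.5×24 rectangle (perimeter 59.00 mm); the 5.5×22.5 cube at (5, 2) contributes its full rectangle (perimeter 56.00 mm); Subtracting the remaining from the first: starting from the 5.5×24 cube, the 5.5×22.5 cube at (5, 2) partially overlaps it — only the 11.00 mm² overlap (of its 123.75 mm²) is removed, clipping the outline — boundary = 59.00 mm; (whole slice rotated 25° about Z — lengths, areas and connectivity unchanged). Overall, the cross-section is a single solid region. Total boundary length (outer) = 59.00 mm.

59.00 mm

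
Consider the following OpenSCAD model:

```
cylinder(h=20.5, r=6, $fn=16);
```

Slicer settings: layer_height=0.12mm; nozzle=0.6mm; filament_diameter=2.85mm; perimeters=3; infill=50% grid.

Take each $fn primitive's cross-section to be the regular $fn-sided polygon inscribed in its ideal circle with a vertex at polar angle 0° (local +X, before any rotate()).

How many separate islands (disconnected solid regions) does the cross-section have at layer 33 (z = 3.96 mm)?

1

At z = 3.96 mm: the r=6 cylinder gives a regular 16-gon of circumradius 6 (constant along its height). Overall, the cross-section is a single solid region. Island count = 1.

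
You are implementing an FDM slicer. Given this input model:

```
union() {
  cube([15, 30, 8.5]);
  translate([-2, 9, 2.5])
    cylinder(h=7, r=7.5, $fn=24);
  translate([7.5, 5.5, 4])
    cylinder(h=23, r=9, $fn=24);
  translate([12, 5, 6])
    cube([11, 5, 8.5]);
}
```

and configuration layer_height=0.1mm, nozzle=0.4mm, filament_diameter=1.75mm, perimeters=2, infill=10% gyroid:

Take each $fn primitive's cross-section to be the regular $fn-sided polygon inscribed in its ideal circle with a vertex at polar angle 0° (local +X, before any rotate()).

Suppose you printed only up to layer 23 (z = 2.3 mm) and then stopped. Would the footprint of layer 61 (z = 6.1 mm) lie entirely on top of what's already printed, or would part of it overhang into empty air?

part overhangs

Compare the two slices. At z = 2.3: the 15×30 cube contributes its full rectangle (area 450.00 mm²); the cylinder at (-2, 9) does not reach this height (z outside [2.5, 9.5]); the cylinder at (7.5, 5.5) is not intersected at this z (z outside [4, 27]); the cube at (12, 5) does not reach this height (z outside [6, 14.5]); Merging all regions: only the 15×30 cube is present, so the union is just that shape — area = 450.00 mm². At z = 6.1: the cube (footprint 15×30) is included at this height (area 450.00 mm²); the cylinder at (-2, 9): section is a regular 24-gon, circumradius r=7.5 (area = (24/2)·7.500²·sin(360°/24) = 174.70 mm²); the cylinder at (7.5, 5.5): section is a regular 24-gon, circumradius r=9 (area = (24/2)·9.000²·sin(360°/24) = 251.57 mm²); the cube at (12, 5) (footprint 11×5) is included at this height (area 55.00 mm²); Merging all regions: the regions partially overlap — summed areas 931.27 mm² minus the doubly-counted overlap 285.98 mm² gives 645.30 mm² — area = 645.30 mm². Checking containment: at z = 6.1 the cross-section extends beyond the z = 2.3 cross-section by about 195.30 mm².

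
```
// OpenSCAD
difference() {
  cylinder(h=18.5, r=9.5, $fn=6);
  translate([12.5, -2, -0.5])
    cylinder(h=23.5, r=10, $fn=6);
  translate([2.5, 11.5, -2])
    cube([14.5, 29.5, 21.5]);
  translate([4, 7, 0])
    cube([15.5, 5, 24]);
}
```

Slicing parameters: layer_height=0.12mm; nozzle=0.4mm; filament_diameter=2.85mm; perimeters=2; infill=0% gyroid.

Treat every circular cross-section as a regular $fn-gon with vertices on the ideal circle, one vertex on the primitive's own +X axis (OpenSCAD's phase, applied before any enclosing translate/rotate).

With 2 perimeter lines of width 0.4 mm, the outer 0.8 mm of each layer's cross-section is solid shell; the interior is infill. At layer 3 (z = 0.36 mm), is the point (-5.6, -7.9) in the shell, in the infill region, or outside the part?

At z = 0.36 mm: the cylinder: section is a regular 6-gon, circumradius r=9.5; the cylinder at (12.5, -2): section is a regular 6-gon, circumradius r=10; the cube at (2.5, 11.5) (footprint 14.5×29.5) is included at this height; the cube at (4, 7) is present — its section is the full 15.5×5 rectangle; Taking the first minus the rest: starting from the r=9.5 cylinder, the r=10 cylinder at (12.5, -2) partially overlaps it — only the 41.28 mm² overlap (of its 259.81 mm²) is removed, clipping the outline; the 14.5×29.5 cube at (2.5, 11.5) misses the remaining region (no effect); the 15.5×5 cube at (4, 7) partially overlaps it — only the 1.36 mm² overlap (of its 77.50 mm²) is removed, clipping the outline — 1 connected region. Overall, the cross-section is a single solid region. The nearest boundary edge runs (-4.75, -8.23)→(-9.50, 0.00); distance from the point to it = 0.57 mm. The point is not inside any of the regions above, so it lies outside the cross-section (0.57 mm from the nearest boundary).

outside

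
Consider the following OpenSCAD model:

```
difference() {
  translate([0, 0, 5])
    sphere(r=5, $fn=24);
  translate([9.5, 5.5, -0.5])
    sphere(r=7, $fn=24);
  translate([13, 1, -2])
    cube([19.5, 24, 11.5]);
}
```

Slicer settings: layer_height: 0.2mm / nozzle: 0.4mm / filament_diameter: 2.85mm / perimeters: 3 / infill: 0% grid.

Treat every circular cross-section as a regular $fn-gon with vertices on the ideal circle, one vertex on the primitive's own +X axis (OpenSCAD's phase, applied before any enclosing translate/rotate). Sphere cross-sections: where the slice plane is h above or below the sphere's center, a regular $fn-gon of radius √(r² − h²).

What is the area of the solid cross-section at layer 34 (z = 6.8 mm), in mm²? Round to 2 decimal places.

67.58 mm²

At z = 6.8 mm: the sphere: section is a regular 24-gon, circumradius = √(r²−h²) = √(5²−1.8²) = 4.665 (area = (24/2)·4.665²·sin(360°/24) = 67.58 mm²); the sphere at (9.5, 5.5) is not intersected at this z (|z−center|=7.300 > r=7); the cube at (13, 1) is present — its section is the full 19.5×24 rectangle (area 468.00 mm²); Subtracting the remaining from the first: starting from the r=5 sphere (67.58 mm²), the 19.5×24 cube at (13, 1) misses the remaining region (no effect) — area = 67.58 mm². Overall, the cross-section is a single solid region. Net area = 67.58 mm².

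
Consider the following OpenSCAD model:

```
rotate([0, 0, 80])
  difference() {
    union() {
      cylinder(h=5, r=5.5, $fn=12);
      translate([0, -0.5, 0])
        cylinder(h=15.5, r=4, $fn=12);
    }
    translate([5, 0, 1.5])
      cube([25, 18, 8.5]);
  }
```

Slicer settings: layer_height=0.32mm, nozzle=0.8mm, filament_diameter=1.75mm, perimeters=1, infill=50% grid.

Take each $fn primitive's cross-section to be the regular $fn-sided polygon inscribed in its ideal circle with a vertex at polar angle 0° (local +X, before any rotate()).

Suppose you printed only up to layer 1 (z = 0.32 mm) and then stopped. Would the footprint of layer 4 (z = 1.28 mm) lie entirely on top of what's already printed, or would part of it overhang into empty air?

Compare the two slices. At z = 0.32: the cylinder: section is a regular 12-gon, circumradius r=5.5 (area = (12/2)·5.500²·sin(360°/12) = 90.75 mm²); the r=4 cylinder at (0, -0.5) gives a regular 12-gon of circumradius 4 (constant along its height) (area = (12/2)·4.000²·sin(360°/12) = 48.00 mm²); Merging all regions: the r=4 cylinder at (0, -0.5) lies entirely inside the r=5.5 cylinder, so the union is just the r=5.5 cylinder — area = 90.75 mm²; the cube at (5, 0) is not intersected at this z (z outside [1.5, 10]); Taking the first minus the rest: none of the subtracted shapes is present at this height, so that combined region is unchanged — area = 90.75 mm²; (rotated 80° about Z; rotation is an isometry so areas/perimeters/island counts are preserved). At z = 1.28: the cylinder: section is a regular 12-gon, circumradius r=5.5 (area = (12/2)·5.500²·sin(360°/12) = 90.75 mm²); the r=4 cylinder at (0, -0.5) contributes a regular 12-gon of circumradius 4 (area = (12/2)·4.000²·sin(360°/12) = 48.00 mm²); Taking the union: the r=4 cylinder at (0, -0.5) lies entirely inside the r=5.5 cylinder, so the union is just the r=5.5 cylinder — area = 90.75 mm²; the cube at (5, 0) is not intersected at this z (z outside [1.5, 10]); Subtracting the remaining from the first: none of the subtracted shapes is present at this height, so the result so far is unchanged — area = 90.75 mm²; (whole slice rotated 80° about Z — lengths, areas and connectivity unchanged). Checking containment: the cross-section at z = 1.28 is a subset of the cross-section at z = 0.32.

entirely on top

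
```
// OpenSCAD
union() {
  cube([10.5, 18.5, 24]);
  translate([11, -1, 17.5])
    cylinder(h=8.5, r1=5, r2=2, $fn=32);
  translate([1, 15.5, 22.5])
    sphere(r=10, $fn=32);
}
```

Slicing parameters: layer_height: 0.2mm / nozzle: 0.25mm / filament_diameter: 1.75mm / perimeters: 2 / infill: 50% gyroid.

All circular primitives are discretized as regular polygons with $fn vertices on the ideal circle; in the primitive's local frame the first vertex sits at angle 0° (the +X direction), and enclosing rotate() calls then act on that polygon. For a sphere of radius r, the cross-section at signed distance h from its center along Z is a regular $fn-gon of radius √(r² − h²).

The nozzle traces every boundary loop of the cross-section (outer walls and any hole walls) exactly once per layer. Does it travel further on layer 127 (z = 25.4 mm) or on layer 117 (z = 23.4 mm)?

layer 117 (z = 23.4 mm)

Layer 127 (z = 25.4): the cube is not intersected at this z (z outside [0, 24]); the cone at (11, -1): at t=0.929 of its height the radius interpolates to r₁+(r₂−r₁)t = 2.212, giving a regular 32-gon of that circumradius (perimeter = 2·32·2.212·sin(180°/32) = 13.87 mm); the sphere at (1, 15.5): section is a regular 32-gon, circumradius = √(r²−h²) = √(10²−2.9²) = 9.570 (perimeter = 2·32·9.570·sin(180°/32) = 60.04 mm); Merging all regions: the 2 present regions are separate (no shared area or edge), so areas and boundary lengths simply add and each stays a separate island — boundary = 73.91 mm. So its perimeter = 73.91 mm. Layer 117 (z = 23.4): the 10.5×18.5 cube contributes its full rectangle (perimeter 58.00 mm); the cone at (11, -1): at t=0.694 of its height the radius interpolates to r₁+(r₂−r₁)t = 2.918, giving a regular 32-gon of that circumradius (perimeter = 2·32·2.918·sin(180°/32) = 18.30 mm); the r=10 sphere at (1, 15.5) contributes a regular 32-gon of circumradius √(10²−0.9²) = 9.959 (perimeter = 2·32·9.959·sin(180°/32) = 62.48 mm); Merging all regions: the regions partially overlap (shared area 120.83 mm²), so the edge portions inside another operand are dropped and the merged outline is re-measured after clipping — boundary = 88.74 mm. So its perimeter = 88.74 mm. Layer 117 is larger (88.74 vs 73.91 mm).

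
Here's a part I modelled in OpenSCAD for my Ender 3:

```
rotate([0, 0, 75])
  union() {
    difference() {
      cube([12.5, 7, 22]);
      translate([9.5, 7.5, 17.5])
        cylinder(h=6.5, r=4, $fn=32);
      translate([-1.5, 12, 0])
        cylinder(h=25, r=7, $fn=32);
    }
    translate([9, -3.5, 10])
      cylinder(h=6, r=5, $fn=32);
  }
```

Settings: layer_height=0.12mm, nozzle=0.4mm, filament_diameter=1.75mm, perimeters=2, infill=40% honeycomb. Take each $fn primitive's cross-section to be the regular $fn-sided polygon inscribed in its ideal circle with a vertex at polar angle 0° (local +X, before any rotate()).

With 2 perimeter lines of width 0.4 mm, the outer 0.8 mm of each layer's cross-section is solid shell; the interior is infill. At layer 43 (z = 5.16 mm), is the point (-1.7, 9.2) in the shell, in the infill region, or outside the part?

infill

At z = 5.16 mm: the 12.5×7 cube contributes its full rectangle; the cylinder at (9.5, 7.5) does not reach this height (z outside [17.5, 24]); the r=7 cylinder at (-1.5, 12) contributes a regular 32-gon of circumradius 7; After the difference (first − rest): starting from the 12.5×7 cube, the r=7 cylinder at (-1.5, 12) partially overlaps it — only the 3.73 mm² overlap (of its 152.95 mm²) is removed, clipping the outline — 1 connected region; the cylinder at (9, -3.5) is absent (z outside [10, 16]); Taking the union: only the result so far is present, so the union is just that shape — 1 connected region; (whole slice rotated 75° about Z — lengths, areas and connectivity unchanged). Overall, the cross-section is a single solid region. Undo the 75° rotation: the query point maps to (8.447, 4.023) in the un-rotated model frame. The nearest boundary edge runs (3.39, 7.00)→(12.50, 7.00); distance from the point to it = 2.98 mm. The point is inside the cross-section and 2.98 mm from the nearest boundary — more than the 0.8 mm shell width (2 × 0.4), so it's in the infill interior.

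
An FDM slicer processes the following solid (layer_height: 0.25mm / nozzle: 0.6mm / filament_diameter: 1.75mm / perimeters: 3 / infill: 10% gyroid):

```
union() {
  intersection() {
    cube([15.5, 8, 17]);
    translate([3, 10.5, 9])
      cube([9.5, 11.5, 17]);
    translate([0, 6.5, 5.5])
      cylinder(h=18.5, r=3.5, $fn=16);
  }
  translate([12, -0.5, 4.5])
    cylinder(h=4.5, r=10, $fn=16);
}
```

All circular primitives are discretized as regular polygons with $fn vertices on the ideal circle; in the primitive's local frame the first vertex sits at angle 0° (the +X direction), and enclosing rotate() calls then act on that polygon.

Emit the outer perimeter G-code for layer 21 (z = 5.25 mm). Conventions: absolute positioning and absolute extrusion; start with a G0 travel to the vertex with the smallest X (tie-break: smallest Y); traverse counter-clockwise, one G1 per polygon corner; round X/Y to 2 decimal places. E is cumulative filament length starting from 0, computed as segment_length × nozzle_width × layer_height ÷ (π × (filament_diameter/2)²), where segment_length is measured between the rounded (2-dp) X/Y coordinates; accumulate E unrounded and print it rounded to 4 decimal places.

At z = 5.25 mm: the cube is present — its section is the full 15.5×8 rectangle; the cube at (3, 10.5) is absent (z outside [9, 26]); the cylinder at (0, 6.5) is absent (z outside [5.5, 24]); Keeping only the common overlap: at least one operand is absent at this height, so nothing remains; the r=10 cylinder at (12, -0.5) contributes a regular 16-gon of circumradius 10; Combining (union): only the r=10 cylinder at (12, -0.5) is present, so the union is just that shape — 1 connected region. The outline is a single polygon with 16 vertices. Extrusion per mm of travel: 0.6 × 0.25 / (π × 0.875²) = 0.062363. Accumulating E over each segment gives final E = 3.8935.

G0 X2.00 Y-0.50 Z5.25
G1 X2.76 Y-4.33 E0.2435
G1 X4.93 Y-7.57 E0.4867
G1 X8.17 Y-9.74 E0.7299
G1 X12.00 Y-10.50 E0.9734
G1 X15.83 Y-9.74 E1.2169
G1 X19.07 Y-7.57 E1.4601
G1 X21.24 Y-4.33 E1.7033
G1 X22.00 Y-0.50 E1.9468
G1 X21.24 Y3.33 E2.1903
G1 X19.07 Y6.57 E2.4335
G1 X15.83 Y8.74 E2.6767
G1 X12.00 Y9.50 E2.9202
G1 X8.17 Y8.74 E3.1637
G1 X4.93 Y6.57 E3.4069
G1 X2.76 Y3.33 E3.6500
G1 X2.00 Y-0.50 E3.8935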